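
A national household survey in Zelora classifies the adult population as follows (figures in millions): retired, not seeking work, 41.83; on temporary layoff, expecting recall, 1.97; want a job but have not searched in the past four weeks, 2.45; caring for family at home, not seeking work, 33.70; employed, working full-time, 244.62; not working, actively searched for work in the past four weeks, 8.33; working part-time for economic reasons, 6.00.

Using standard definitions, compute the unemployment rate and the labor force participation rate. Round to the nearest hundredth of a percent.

Employed = 244.62 + 6.00 = 250.62 million (anyone who worked, including part-time for economic reasons, counts as employed).
Unemployed = 1.97 + 8.33 = 10.30 million (jobless and actively searching, or on temporary layoff).
Labor force = 250.62 + 10.30 = 260.92 million.
Not in labor force = 41.83 + 2.45 + 33.70 = 77.98 million (those not working and not actively searching are outside the labor force — including those who want a job but have given up searching).
Civilian working-age population = 260.92 + 77.98 = 338.90 million.
Unemployment rate = 10.30 / 260.92 = 3.95%.
Labor force participation rate = 260.92 / 338.90 = 76.99%.

Unemployment rate ≈ 3.95%; labor force participation rate ≈ 76.99%.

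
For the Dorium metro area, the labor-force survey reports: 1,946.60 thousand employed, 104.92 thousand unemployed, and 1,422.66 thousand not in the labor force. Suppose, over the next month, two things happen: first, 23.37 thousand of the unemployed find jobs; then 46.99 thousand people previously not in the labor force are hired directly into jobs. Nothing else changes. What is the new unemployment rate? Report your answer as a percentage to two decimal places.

Initially, labor force = 1,946.60 + 104.92 = 2,051.52 thousand, so u = 104.92/2,051.52 = 5.11%.
After the first change, unemployed falls and employed rises by 23.37; labor force unchanged → E = 1,969.97, U = 81.55, labor force = 2,051.52 thousand.
After the second change, employed and labor force both rise by 46.99; unemployed unchanged → E = 2,016.96, U = 81.55, labor force = 2,098.51 thousand.
New unemployment rate = 81.55 / 2,098.51 = 3.89%.

New unemployment rate ≈ 3.89%.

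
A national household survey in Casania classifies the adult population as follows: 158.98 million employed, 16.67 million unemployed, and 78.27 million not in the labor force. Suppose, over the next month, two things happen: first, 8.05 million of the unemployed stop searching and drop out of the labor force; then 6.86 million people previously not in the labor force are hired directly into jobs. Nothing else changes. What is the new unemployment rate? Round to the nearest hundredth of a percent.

Initially, labor force = 158.98 + 16.67 = 175.65 million, so u = 16.67/175.65 = 9.49%.
After the first change, unemployed and labor force both fall by 8.05 → E = 158.98, U = 8.62, labor force = 167.60 million.
After the second change, employed and labor force both rise by 6.86; unemployed unchanged → E = 165.84, U = 8.62, labor force = 174.46 million.
New unemployment rate = 8.62 / 174.46 = 4.94%.

New unemployment rate ≈ 4.94%.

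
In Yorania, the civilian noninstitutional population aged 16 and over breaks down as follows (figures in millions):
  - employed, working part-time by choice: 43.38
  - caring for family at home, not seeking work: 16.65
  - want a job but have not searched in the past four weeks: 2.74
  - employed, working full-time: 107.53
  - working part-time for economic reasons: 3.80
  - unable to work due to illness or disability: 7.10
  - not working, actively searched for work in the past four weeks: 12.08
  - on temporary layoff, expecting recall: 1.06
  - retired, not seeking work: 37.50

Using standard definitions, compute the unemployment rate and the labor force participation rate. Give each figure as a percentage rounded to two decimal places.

Unemployment rate ≈ 7.83%; labor force participation rate ≈ 72.40%.

Employed = 43.38 + 107.53 + 3.80 = 154.71 million (anyone who worked, including part-time for economic reasons, counts as employed).
Unemployed = 12.08 + 1.06 = 13.14 million (jobless and actively searching, or on temporary layoff).
Labor force = 154.71 + 13.14 = 167.85 million.
Not in labor force = 16.65 + 2.74 + 7.10 + 37.50 = 63.99 million (those not working and not actively searching are outside the labor force — including those who want a job but have given up searching).
Civilian working-age population = 167.85 + 63.99 = 231.84 million.
Unemployment rate = 13.14 / 167.85 = 7.83%.
Labor force participation rate = 167.85 / 231.84 = 72.40%.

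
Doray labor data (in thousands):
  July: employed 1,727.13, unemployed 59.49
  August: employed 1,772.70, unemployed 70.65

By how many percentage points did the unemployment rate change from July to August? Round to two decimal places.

July: labor force = 1,727.13 + 59.49 = 1,786.62; u = 59.49/1,786.62 = 3.33%.
August: labor force = 1,772.70 + 70.65 = 1,843.35; u = 70.65/1,843.35 = 3.83%.
Change = 3.83% − 3.33% = +0.50 pp.

The unemployment rate changed by +0.50 percentage points.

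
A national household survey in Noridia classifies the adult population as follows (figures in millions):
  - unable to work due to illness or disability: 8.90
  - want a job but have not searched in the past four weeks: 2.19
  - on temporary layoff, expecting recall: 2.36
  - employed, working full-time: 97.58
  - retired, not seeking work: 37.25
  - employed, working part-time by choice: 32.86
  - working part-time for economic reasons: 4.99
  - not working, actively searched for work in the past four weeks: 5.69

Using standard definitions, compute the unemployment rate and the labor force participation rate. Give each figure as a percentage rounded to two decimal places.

Unemployment rate ≈ 5.61%; labor force participation rate ≈ 74.80%.

Employed = 97.58 + 32.86 + 4.99 = 135.43 million (anyone who worked, including part-time for economic reasons, counts as employed).
Unemployed = 2.36 + 5.69 = 8.05 million (jobless and actively searching, or on temporary layoff).
Labor force = 135.43 + 8.05 = 143.48 million.
Not in labor force = 8.90 + 2.19 + 37.25 = 48.34 million (those not working and not actively searching are outside the labor force — including those who want a job but have given up searching).
Civilian working-age population = 143.48 + 48.34 = 191.82 million.
Unemployment rate = 8.05 / 143.48 = 5.61%.
Labor force participation rate = 143.48 / 191.82 = 74.80%.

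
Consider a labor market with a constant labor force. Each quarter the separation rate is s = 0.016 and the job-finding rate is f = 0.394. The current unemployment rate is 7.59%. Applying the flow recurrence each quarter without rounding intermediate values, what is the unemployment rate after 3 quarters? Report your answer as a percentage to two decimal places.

With a fixed labor force, u_{t+1} = u_t + s·(1−u_t) − f·u_t = u_t·(1−s−f) + s.
Here 1−s−f = 0.590 and s = 0.016.
u_1 = 0.075900 × 0.590 + 0.016 = 0.060781.
u_2 = 0.060781 × 0.590 + 0.016 = 0.051861.
u_3 = 0.051861 × 0.590 + 0.016 = 0.046598.

Unemployment rate after three quarters ≈ 4.66%.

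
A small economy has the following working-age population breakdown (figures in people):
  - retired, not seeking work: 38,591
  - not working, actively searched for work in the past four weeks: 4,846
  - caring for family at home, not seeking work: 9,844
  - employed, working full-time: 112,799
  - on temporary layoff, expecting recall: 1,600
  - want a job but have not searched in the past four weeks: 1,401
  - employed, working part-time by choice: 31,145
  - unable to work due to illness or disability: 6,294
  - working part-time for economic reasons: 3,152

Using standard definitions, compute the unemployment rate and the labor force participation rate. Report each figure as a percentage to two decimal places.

Employed = 112,799 + 31,145 + 3,152 = 147,096 (anyone who worked, including part-time for economic reasons, counts as employed).
Unemployed = 4,846 + 1,600 = 6,446 (jobless and actively searching, or on temporary layoff).
Labor force = 147,096 + 6,446 = 153,542.
Not in labor force = 38,591 + 9,844 + 1,401 + 6,294 = 56,130 (those not working and not actively searching are outside the labor force — including those who want a job but have given up searching).
Civilian working-age population = 153,542 + 56,130 = 209,672.
Unemployment rate = 6,446 / 153,542 = 4.20%.
Labor force participation rate = 153,542 / 209,672 = 73.23%.

Unemployment rate ≈ 4.20%; labor force participation rate ≈ 73.23%.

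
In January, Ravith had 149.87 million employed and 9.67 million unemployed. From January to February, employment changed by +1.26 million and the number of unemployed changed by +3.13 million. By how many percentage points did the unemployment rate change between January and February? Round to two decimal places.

The unemployment rate changed by +1.75 percentage points.

January: labor force = 149.87 + 9.67 = 159.54; u = 9.67/159.54 = 6.06%.
February: labor force = 151.13 + 12.80 = 163.93; u = 12.80/163.93 = 7.81%.
Change = 7.81% − 6.06% = +1.75 pp.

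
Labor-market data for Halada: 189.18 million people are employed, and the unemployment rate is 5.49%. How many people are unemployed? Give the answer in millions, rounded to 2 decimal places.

About 10.99 million are unemployed.

Let U be the number unemployed. The labor force is E + U, and U/(E+U) = 0.0549.
So U = 0.0549 × 189.18 / (1 − 0.0549) = 10.3860 / 0.9451 ≈ 10.99 million.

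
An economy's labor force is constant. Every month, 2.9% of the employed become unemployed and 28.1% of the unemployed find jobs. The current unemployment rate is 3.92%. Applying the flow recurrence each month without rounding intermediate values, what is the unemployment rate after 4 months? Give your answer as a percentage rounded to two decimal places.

Unemployment rate after four months ≈ 8.12%.

With a fixed labor force, u_{t+1} = u_t + s·(1−u_t) − f·u_t = u_t·(1−s−f) + s.
Here 1−s−f = 0.690 and s = 0.029.
u_1 = 0.039200 × 0.690 + 0.029 = 0.056048.
u_2 = 0.056048 × 0.690 + 0.029 = 0.067673.
u_3 = 0.067673 × 0.690 + 0.029 = 0.075694.
u_4 = 0.075694 × 0.690 + 0.029 = 0.081229.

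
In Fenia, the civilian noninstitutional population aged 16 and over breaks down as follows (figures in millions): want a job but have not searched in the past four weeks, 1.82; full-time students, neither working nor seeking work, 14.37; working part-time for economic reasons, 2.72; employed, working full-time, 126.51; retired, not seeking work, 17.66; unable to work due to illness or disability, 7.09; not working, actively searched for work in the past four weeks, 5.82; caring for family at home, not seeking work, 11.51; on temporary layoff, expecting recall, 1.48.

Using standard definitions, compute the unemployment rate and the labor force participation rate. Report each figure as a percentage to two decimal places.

Unemployment rate ≈ 5.35%; labor force participation rate ≈ 72.25%.

Employed = 2.72 + 126.51 = 129.23 million (anyone who worked, including part-time for economic reasons, counts as employed).
Unemployed = 5.82 + 1.48 = 7.30 million (jobless and actively searching, or on temporary layoff).
Labor force = 129.23 + 7.30 = 136.53 million.
Not in labor force = 1.82 + 14.37 + 17.66 + 7.09 + 11.51 = 52.45 million (those not working and not actively searching are outside the labor force — including those who want a job but have given up searching).
Civilian working-age population = 136.53 + 52.45 = 188.98 million.
Unemployment rate = 7.30 / 136.53 = 5.35%.
Labor force participation rate = 136.53 / 188.98 = 72.25%.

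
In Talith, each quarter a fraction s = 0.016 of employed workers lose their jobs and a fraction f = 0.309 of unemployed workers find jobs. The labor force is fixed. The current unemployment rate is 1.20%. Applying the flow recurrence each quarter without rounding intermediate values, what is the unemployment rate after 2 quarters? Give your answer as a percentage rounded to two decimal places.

With a fixed labor force, u_{t+1} = u_t + s·(1−u_t) − f·u_t = u_t·(1−s−f) + s.
Here 1−s−f = 0.675 and s = 0.016.
u_1 = 0.012000 × 0.675 + 0.016 = 0.024100.
u_2 = 0.024100 × 0.675 + 0.016 = 0.032268.

Unemployment rate after two quarters ≈ 3.23%.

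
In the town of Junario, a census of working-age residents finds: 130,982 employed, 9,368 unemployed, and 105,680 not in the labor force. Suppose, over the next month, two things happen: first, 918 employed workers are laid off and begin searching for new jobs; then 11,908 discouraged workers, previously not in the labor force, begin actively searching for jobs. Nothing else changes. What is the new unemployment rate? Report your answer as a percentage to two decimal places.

Initially, labor force = 130,982 + 9,368 = 140,350, so u = 9,368/140,350 = 6.67%.
After the first change, employed falls and unemployed rises by 918; labor force unchanged → E = 130,064, U = 10,286, labor force = 140,350.
After the second change, unemployed and labor force both rise by 11,908 → E = 130,064, U = 22,194, labor force = 152,258.
New unemployment rate = 22,194 / 152,258 = 14.58%.

New unemployment rate ≈ 14.58%.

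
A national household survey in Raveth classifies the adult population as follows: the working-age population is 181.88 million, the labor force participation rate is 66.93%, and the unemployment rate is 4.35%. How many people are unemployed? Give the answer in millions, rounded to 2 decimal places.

Labor force = 0.6693 × 181.88 = 121.73 million.
Unemployed = 0.0435 × 121.73 ≈ 5.30 million.

About 5.30 million are unemployed.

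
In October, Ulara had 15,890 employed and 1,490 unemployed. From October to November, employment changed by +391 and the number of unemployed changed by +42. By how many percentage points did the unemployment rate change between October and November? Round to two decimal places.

The unemployment rate changed by +0.03 percentage points.

October: labor force = 15,890 + 1,490 = 17,380; u = 1,490/17,380 = 8.57%.
November: labor force = 16,281 + 1,532 = 17,813; u = 1,532/17,813 = 8.60%.
Change = 8.60% − 8.57% = +0.03 pp.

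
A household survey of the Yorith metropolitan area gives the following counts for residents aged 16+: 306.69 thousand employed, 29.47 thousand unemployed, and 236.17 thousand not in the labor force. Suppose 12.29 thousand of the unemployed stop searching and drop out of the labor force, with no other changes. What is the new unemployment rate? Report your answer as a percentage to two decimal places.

New unemployment rate ≈ 5.30%.

Initially, labor force = 306.69 + 29.47 = 336.16 thousand, so u = 29.47/336.16 = 8.77%.
After the change, unemployed and labor force both fall by 12.29 → E = 306.69, U = 17.18, labor force = 323.87 thousand.
New unemployment rate = 17.18 / 323.87 = 5.30%.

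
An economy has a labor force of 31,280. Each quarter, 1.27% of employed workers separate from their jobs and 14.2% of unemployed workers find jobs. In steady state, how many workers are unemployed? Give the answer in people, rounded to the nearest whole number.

About 2,568 are unemployed in steady state.

Steady-state unemployment rate u* = s/(s+f) = 1.27/(1.27+14.2) = 0.082094.
Unemployed = u* × labor force = 0.082094 × 31,280 ≈ 2,568.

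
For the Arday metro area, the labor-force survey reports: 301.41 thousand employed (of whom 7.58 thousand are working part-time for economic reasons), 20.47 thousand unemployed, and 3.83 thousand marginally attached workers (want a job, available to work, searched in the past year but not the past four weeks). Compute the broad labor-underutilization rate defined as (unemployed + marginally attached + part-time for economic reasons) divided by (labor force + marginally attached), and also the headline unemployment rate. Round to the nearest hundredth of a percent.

Labor force = 301.41 + 20.47 = 321.88 thousand.
Numerator = 20.47 + 3.83 + 7.58 = 31.88 thousand.
Denominator = 321.88 + 3.83 = 325.71 thousand.
Broad rate = 31.88 / 325.71 = 9.79%.
Headline unemployment rate = 20.47 / 321.88 = 6.36%.

Broad underutilization rate ≈ 9.79%; headline unemployment rate ≈ 6.36%.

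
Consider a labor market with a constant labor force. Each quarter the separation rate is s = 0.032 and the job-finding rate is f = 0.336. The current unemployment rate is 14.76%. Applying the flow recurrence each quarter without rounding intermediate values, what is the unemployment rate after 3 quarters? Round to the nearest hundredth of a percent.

With a fixed labor force, u_{t+1} = u_t + s·(1−u_t) − f·u_t = u_t·(1−s−f) + s.
Here 1−s−f = 0.632 and s = 0.032.
u_1 = 0.147600 × 0.632 + 0.032 = 0.125283.
u_2 = 0.125283 × 0.632 + 0.032 = 0.111179.
u_3 = 0.111179 × 0.632 + 0.032 = 0.102265.

Unemployment rate after three quarters ≈ 10.23%.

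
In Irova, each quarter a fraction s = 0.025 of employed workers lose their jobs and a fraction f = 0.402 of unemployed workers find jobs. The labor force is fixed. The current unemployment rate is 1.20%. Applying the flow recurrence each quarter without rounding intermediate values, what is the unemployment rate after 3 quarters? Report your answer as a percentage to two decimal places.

Unemployment rate after three quarters ≈ 4.98%.

With a fixed labor force, u_{t+1} = u_t + s·(1−u_t) − f·u_t = u_t·(1−s−f) + s.
Here 1−s−f = 0.573 and s = 0.025.
u_1 = 0.012000 × 0.573 + 0.025 = 0.031876.
u_2 = 0.031876 × 0.573 + 0.025 = 0.043265.
u_3 = 0.043265 × 0.573 + 0.025 = 0.049791.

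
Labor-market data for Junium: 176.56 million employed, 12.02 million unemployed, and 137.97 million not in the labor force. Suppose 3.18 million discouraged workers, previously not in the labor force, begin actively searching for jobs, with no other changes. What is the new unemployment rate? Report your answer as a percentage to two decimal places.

New unemployment rate ≈ 7.93%.

Initially, labor force = 176.56 + 12.02 = 188.58 million, so u = 12.02/188.58 = 6.37%.
After the change, unemployed and labor force both rise by 3.18 → E = 176.56, U = 15.20, labor force = 191.76 million.
New unemployment rate = 15.20 / 191.76 = 7.93%.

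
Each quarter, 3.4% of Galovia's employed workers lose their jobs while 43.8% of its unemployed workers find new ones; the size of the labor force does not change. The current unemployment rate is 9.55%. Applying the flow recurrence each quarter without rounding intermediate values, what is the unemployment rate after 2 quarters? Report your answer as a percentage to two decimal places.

Unemployment rate after two quarters ≈ 7.86%.

With a fixed labor force, u_{t+1} = u_t + s·(1−u_t) − f·u_t = u_t·(1−s−f) + s.
Here 1−s−f = 0.528 and s = 0.034.
u_1 = 0.095500 × 0.528 + 0.034 = 0.084424.
u_2 = 0.084424 × 0.528 + 0.034 = 0.078576.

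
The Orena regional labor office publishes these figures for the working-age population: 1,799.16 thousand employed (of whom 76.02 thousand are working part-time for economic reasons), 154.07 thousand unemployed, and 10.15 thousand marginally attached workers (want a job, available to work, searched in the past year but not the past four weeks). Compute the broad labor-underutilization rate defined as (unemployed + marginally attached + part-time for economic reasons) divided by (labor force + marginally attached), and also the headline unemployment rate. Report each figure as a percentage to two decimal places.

Labor force = 1,799.16 + 154.07 = 1,953.23 thousand.
Numerator = 154.07 + 10.15 + 76.02 = 240.24 thousand.
Denominator = 1,953.23 + 10.15 = 1,963.38 thousand.
Broad rate = 240.24 / 1,963.38 = 12.24%.
Headline unemployment rate = 154.07 / 1,953.23 = 7.89%.

Broad underutilization rate ≈ 12.24%; headline unemployment rate ≈ 7.89%.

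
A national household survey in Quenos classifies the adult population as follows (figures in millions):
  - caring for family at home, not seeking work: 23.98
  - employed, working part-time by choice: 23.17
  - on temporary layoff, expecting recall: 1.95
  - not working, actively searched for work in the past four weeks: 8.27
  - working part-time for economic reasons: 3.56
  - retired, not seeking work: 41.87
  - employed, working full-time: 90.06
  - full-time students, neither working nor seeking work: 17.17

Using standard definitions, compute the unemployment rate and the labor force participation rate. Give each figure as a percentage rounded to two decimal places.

Unemployment rate ≈ 8.05%; labor force participation rate ≈ 60.47%.

Employed = 23.17 + 3.56 + 90.06 = 116.79 million (anyone who worked, including part-time for economic reasons, counts as employed).
Unemployed = 1.95 + 8.27 = 10.22 million (jobless and actively searching, or on temporary layoff).
Labor force = 116.79 + 10.22 = 127.01 million.
Not in labor force = 23.98 + 41.87 + 17.17 = 83.02 million (those not working and not actively searching are outside the labor force).
Civilian working-age population = 127.01 + 83.02 = 210.03 million.
Unemployment rate = 10.22 / 127.01 = 8.05%.
Labor force participation rate = 127.01 / 210.03 = 60.47%.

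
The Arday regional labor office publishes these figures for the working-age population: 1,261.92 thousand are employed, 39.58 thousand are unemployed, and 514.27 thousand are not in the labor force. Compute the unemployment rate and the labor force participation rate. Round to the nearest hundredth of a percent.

Unemployment rate ≈ 3.04%; labor force participation rate ≈ 71.68%.

Labor force = employed + unemployed = 1,261.92 + 39.58 = 1,301.50 thousand.
Working-age population = 1,301.50 + 514.27 = 1,815.77 thousand.
Unemployment rate = 39.58 / 1,301.50 = 3.04%.
Labor force participation rate = 1,301.50 / 1,815.77 = 71.68%.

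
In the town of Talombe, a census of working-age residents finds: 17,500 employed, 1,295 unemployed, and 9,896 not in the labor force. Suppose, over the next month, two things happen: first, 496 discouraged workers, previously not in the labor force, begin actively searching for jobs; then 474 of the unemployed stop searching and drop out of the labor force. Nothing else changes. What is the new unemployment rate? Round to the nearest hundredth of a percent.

New unemployment rate ≈ 7.00%.

Initially, labor force = 17,500 + 1,295 = 18,795, so u = 1,295/18,795 = 6.89%.
After the first change, unemployed and labor force both rise by 496 → E = 17,500, U = 1,791, labor force = 19,291.
After the second change, unemployed and labor force both fall by 474 → E = 17,500, U = 1,317, labor force = 18,817.
New unemployment rate = 1,317 / 18,817 = 7.00%.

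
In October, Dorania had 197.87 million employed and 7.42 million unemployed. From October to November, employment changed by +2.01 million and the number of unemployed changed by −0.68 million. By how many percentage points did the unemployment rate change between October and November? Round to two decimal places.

October: labor force = 197.87 + 7.42 = 205.29; u = 7.42/205.29 = 3.61%.
November: labor force = 199.88 + 6.74 = 206.62; u = 6.74/206.62 = 3.26%.
Change = 3.26% − 3.61% = −0.35 pp.

The unemployment rate changed by −0.35 percentage points.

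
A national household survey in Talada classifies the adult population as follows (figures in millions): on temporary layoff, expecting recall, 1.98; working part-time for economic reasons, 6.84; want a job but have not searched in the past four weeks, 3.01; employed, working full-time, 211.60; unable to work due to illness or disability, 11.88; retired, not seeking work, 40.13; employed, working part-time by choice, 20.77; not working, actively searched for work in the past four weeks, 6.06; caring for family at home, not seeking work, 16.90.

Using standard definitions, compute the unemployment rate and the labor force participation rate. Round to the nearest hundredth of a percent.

Employed = 6.84 + 211.60 + 20.77 = 239.21 million (anyone who worked, including part-time for economic reasons, counts as employed).
Unemployed = 1.98 + 6.06 = 8.04 million (jobless and actively searching, or on temporary layoff).
Labor force = 239.21 + 8.04 = 247.25 million.
Not in labor force = 3.01 + 11.88 + 40.13 + 16.90 = 71.92 million (those not working and not actively searching are outside the labor force — including those who want a job but have given up searching).
Civilian working-age population = 247.25 + 71.92 = 319.17 million.
Unemployment rate = 8.04 / 247.25 = 3.25%.
Labor force participation rate = 247.25 / 319.17 = 77.47%.

Unemployment rate ≈ 3.25%; labor force participation rate ≈ 77.47%.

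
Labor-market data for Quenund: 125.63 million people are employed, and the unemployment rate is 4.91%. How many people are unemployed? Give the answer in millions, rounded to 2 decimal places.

Let U be the number unemployed. The labor force is E + U, and U/(E+U) = 0.0491.
So U = 0.0491 × 125.63 / (1 − 0.0491) = 6.1684 / 0.9509 ≈ 6.49 million.

About 6.49 million are unemployed.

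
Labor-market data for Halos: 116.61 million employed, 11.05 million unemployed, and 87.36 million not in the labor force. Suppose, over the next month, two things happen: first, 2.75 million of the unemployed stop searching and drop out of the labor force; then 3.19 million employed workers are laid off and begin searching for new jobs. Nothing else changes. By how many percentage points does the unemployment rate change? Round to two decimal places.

Initially, labor force = 116.61 + 11.05 = 127.66 million, so u = 11.05/127.66 = 8.66%.
After the first change, unemployed and labor force both fall by 2.75 → E = 116.61, U = 8.30, labor force = 124.91 million.
After the second change, employed falls and unemployed rises by 3.19; labor force unchanged → E = 113.42, U = 11.49, labor force = 124.91 million.
New unemployment rate = 11.49 / 124.91 = 9.20%.
Change = 9.20% − 8.66% = +0.54 percentage points.

The unemployment rate changes by +0.54 percentage points.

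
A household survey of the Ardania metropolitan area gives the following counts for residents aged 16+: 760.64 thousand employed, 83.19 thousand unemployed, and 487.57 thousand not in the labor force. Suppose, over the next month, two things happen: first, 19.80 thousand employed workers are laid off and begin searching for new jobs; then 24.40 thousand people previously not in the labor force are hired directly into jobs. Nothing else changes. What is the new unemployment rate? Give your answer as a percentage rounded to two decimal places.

New unemployment rate ≈ 11.86%.

Initially, labor force = 760.64 + 83.19 = 843.83 thousand, so u = 83.19/843.83 = 9.86%.
After the first change, employed falls and unemployed rises by 19.80; labor force unchanged → E = 740.84, U = 102.99, labor force = 843.83 thousand.
After the second change, employed and labor force both rise by 24.40; unemployed unchanged → E = 765.24, U = 102.99, labor force = 868.23 thousand.
New unemployment rate = 102.99 / 868.23 = 11.86%.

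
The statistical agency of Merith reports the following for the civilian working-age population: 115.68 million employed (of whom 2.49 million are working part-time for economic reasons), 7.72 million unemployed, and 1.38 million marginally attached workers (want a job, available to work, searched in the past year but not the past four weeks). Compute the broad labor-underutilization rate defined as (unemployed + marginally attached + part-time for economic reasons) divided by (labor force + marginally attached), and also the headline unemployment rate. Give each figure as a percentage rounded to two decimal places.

Labor force = 115.68 + 7.72 = 123.40 million.
Numerator = 7.72 + 1.38 + 2.49 = 11.59 million.
Denominator = 123.40 + 1.38 = 124.78 million.
Broad rate = 11.59 / 124.78 = 9.29%.
Headline unemployment rate = 7.72 / 123.40 = 6.26%.

Broad underutilization rate ≈ 9.29%; headline unemployment rate ≈ 6.26%.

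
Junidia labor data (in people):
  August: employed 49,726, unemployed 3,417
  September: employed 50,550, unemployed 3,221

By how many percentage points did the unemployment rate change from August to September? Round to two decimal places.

August: labor force = 49,726 + 3,417 = 53,143; u = 3,417/53,143 = 6.43%.
September: labor force = 50,550 + 3,221 = 53,771; u = 3,221/53,771 = 5.99%.
Change = 5.99% − 6.43% = −0.44 pp.

The unemployment rate changed by −0.44 percentage points.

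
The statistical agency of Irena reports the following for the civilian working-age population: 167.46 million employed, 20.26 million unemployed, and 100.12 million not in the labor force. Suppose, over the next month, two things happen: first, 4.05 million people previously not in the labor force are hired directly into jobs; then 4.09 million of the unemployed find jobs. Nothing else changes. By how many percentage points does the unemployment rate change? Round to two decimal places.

Initially, labor force = 167.46 + 20.26 = 187.72 million, so u = 20.26/187.72 = 10.79%.
After the first change, employed and labor force both rise by 4.05; unemployed unchanged → E = 171.51, U = 20.26, labor force = 191.77 million.
After the second change, unemployed falls and employed rises by 4.09; labor force unchanged → E = 175.60, U = 16.17, labor force = 191.77 million.
New unemployment rate = 16.17 / 191.77 = 8.43%.
Change = 8.43% − 10.79% = −2.36 percentage points.

The unemployment rate changes by −2.36 percentage points.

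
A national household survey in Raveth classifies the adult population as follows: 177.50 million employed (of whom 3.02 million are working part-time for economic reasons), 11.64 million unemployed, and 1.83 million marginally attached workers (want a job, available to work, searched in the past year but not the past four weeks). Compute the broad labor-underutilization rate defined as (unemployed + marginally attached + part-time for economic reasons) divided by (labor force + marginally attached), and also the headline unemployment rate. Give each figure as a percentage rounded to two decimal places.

Broad underutilization rate ≈ 8.63%; headline unemployment rate ≈ 6.15%.

Labor force = 177.50 + 11.64 = 189.14 million.
Numerator = 11.64 + 1.83 + 3.02 = 16.49 million.
Denominator = 189.14 + 1.83 = 190.97 million.
Broad rate = 16.49 / 190.97 = 8.63%.
Headline unemployment rate = 11.64 / 189.14 = 6.15%.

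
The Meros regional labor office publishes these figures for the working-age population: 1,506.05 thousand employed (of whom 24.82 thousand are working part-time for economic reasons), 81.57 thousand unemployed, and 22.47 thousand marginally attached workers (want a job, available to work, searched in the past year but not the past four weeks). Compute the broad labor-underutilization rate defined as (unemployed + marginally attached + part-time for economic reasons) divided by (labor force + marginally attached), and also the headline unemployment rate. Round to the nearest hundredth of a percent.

Labor force = 1,506.05 + 81.57 = 1,587.62 thousand.
Numerator = 81.57 + 22.47 + 24.82 = 128.86 thousand.
Denominator = 1,587.62 + 22.47 = 1,610.09 thousand.
Broad rate = 128.86 / 1,610.09 = 8.00%.
Headline unemployment rate = 81.57 / 1,587.62 = 5.14%.

Broad underutilization rate ≈ 8.00%; headline unemployment rate ≈ 5.14%.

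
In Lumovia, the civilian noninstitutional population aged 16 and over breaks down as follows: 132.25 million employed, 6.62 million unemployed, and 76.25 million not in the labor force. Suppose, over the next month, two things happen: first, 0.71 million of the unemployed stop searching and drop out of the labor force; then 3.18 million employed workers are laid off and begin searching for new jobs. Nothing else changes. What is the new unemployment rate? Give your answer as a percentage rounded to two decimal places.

New unemployment rate ≈ 6.58%.

Initially, labor force = 132.25 + 6.62 = 138.87 million, so u = 6.62/138.87 = 4.77%.
After the first change, unemployed and labor force both fall by 0.71 → E = 132.25, U = 5.91, labor force = 138.16 million.
After the second change, employed falls and unemployed rises by 3.18; labor force unchanged → E = 129.07, U = 9.09, labor force = 138.16 million.
New unemployment rate = 9.09 / 138.16 = 6.58%.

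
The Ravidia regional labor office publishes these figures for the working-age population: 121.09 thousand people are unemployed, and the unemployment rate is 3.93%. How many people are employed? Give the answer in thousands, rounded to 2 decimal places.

Labor force = U / u = 121.09 / 0.0393 ≈ 3,081.17 thousand.
Employed = labor force − unemployed = 3,081.17 − 121.09 = 2,960.08 thousand.

About 2,960.08 thousand are employed.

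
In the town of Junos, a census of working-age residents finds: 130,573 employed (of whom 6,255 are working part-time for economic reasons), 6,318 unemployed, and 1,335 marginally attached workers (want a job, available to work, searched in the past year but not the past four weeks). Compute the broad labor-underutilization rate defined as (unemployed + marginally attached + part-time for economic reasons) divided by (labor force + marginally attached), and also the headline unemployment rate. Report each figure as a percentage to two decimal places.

Broad underutilization rate ≈ 10.06%; headline unemployment rate ≈ 4.62%.

Labor force = 130,573 + 6,318 = 136,891.
Numerator = 6,318 + 1,335 + 6,255 = 13,908.
Denominator = 136,891 + 1,335 = 138,226.
Broad rate = 13,908 / 138,226 = 10.06%.
Headline unemployment rate = 6,318 / 136,891 = 4.62%.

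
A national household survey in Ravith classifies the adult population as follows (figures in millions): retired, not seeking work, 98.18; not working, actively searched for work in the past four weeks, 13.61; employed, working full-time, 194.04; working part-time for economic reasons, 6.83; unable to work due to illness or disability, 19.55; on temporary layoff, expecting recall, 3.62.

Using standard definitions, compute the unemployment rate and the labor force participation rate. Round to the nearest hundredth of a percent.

Unemployment rate ≈ 7.90%; labor force participation rate ≈ 64.94%.

Employed = 194.04 + 6.83 = 200.87 million (anyone who worked, including part-time for economic reasons, counts as employed).
Unemployed = 13.61 + 3.62 = 17.23 million (jobless and actively searching, or on temporary layoff).
Labor force = 200.87 + 17.23 = 218.10 million.
Not in labor force = 98.18 + 19.55 = 117.73 million (those not working and not actively searching are outside the labor force).
Civilian working-age population = 218.10 + 117.73 = 335.83 million.
Unemployment rate = 17.23 / 218.10 = 7.90%.
Labor force participation rate = 218.10 / 335.83 = 64.94%.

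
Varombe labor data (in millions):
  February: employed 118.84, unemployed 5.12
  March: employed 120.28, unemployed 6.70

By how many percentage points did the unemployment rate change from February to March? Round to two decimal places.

The unemployment rate changed by +1.15 percentage points.

February: labor force = 118.84 + 5.12 = 123.96; u = 5.12/123.96 = 4.13%.
March: labor force = 120.28 + 6.70 = 126.98; u = 6.70/126.98 = 5.28%.
Change = 5.28% − 4.13% = +1.15 pp.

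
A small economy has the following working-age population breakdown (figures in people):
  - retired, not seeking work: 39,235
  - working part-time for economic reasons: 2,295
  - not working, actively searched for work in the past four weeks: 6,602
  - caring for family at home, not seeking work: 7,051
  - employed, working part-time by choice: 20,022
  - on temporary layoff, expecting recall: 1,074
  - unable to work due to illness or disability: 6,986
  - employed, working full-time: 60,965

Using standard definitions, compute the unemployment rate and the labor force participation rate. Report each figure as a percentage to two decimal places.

Employed = 2,295 + 20,022 + 60,965 = 83,282 (anyone who worked, including part-time for economic reasons, counts as employed).
Unemployed = 6,602 + 1,074 = 7,676 (jobless and actively searching, or on temporary layoff).
Labor force = 83,282 + 7,676 = 90,958.
Not in labor force = 39,235 + 7,051 + 6,986 = 53,272 (those not working and not actively searching are outside the labor force).
Civilian working-age population = 90,958 + 53,272 = 144,230.
Unemployment rate = 7,676 / 90,958 = 8.44%.
Labor force participation rate = 90,958 / 144,230 = 63.06%.

Unemployment rate ≈ 8.44%; labor force participation rate ≈ 63.06%.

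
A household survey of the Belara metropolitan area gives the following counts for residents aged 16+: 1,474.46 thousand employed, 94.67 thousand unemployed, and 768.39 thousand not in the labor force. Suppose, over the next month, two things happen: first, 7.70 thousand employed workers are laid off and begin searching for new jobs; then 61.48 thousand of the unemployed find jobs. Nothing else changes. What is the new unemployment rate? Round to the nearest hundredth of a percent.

New unemployment rate ≈ 2.61%.

Initially, labor force = 1,474.46 + 94.67 = 1,569.13 thousand, so u = 94.67/1,569.13 = 6.03%.
After the first change, employed falls and unemployed rises by 7.70; labor force unchanged → E = 1,466.76, U = 102.37, labor force = 1,569.13 thousand.
After the second change, unemployed falls and employed rises by 61.48; labor force unchanged → E = 1,528.24, U = 40.89, labor force = 1,569.13 thousand.
New unemployment rate = 40.89 / 1,569.13 = 2.61%.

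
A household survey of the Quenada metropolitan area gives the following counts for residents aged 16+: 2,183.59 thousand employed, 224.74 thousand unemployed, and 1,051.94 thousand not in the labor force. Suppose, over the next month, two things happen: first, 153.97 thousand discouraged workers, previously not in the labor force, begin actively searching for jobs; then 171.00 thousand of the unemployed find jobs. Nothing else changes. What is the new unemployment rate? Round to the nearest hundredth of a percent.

New unemployment rate ≈ 8.11%.

Initially, labor force = 2,183.59 + 224.74 = 2,408.33 thousand, so u = 224.74/2,408.33 = 9.33%.
After the first change, unemployed and labor force both rise by 153.97 → E = 2,183.59, U = 378.71, labor force = 2,562.30 thousand.
After the second change, unemployed falls and employed rises by 171.00; labor force unchanged → E = 2,354.59, U = 207.71, labor force = 2,562.30 thousand.
New unemployment rate = 207.71 / 2,562.30 = 8.11%.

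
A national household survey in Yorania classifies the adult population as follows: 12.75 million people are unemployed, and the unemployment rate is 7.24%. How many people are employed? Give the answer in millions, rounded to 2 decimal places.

Labor force = U / u = 12.75 / 0.0724 ≈ 176.10 million.
Employed = labor force − unemployed = 176.10 − 12.75 = 163.35 million.

About 163.35 million are employed.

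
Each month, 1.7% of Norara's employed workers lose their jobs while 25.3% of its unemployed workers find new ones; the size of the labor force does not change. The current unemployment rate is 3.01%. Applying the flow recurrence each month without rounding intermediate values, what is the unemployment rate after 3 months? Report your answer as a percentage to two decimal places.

Unemployment rate after three months ≈ 5.02%.

With a fixed labor force, u_{t+1} = u_t + s·(1−u_t) − f·u_t = u_t·(1−s−f) + s.
Here 1−s−f = 0.730 and s = 0.017.
u_1 = 0.030100 × 0.730 + 0.017 = 0.038973.
u_2 = 0.038973 × 0.730 + 0.017 = 0.045450.
u_3 = 0.045450 × 0.730 + 0.017 = 0.050179.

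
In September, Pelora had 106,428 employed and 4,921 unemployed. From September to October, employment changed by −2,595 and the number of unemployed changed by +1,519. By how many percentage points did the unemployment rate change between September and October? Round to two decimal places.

The unemployment rate changed by +1.42 percentage points.

September: labor force = 106,428 + 4,921 = 111,349; u = 4,921/111,349 = 4.42%.
October: labor force = 103,833 + 6,440 = 110,273; u = 6,440/110,273 = 5.84%.
Change = 5.84% − 4.42% = +1.42 pp.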